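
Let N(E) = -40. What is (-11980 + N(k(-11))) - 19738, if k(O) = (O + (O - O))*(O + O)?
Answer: -31758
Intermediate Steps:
k(O) = 2*O² (k(O) = (O + 0)*(2*O) = O*(2*O) = 2*O²)
(-11980 + N(k(-11))) - 19738 = (-11980 - 40) - 19738 = -12020 - 19738 = -31758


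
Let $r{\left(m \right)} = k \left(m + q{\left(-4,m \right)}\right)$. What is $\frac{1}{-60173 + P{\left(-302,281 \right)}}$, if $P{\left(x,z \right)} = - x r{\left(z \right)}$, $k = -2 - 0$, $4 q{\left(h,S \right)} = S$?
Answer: $- \frac{1}{272328} \approx -3.672 \cdot 10^{-6}$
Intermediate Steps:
$q{\left(h,S \right)} = \frac{S}{4}$
$k = -2$ ($k = -2 + 0 = -2$)
$r{\left(m \right)} = - \frac{5 m}{2}$ ($r{\left(m \right)} = - 2 \left(m + \frac{m}{4}\right) = - 2 \frac{5 m}{4} = - \frac{5 m}{2}$)
$P{\left(x,z \right)} = \frac{5 x z}{2}$ ($P{\left(x,z \right)} = - x \left(- \frac{5 z}{2}\right) = \frac{5 x z}{2}$)
$\frac{1}{-60173 + P{\left(-302,281 \right)}} = \frac{1}{-60173 + \frac{5}{2} \left(-302\right) 281} = \frac{1}{-60173 - 212155} = \frac{1}{-272328} = - \frac{1}{272328}$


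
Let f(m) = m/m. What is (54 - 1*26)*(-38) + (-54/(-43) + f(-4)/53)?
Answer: -2421951/2279 ≈ -1062.7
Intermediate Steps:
f(m) = 1
(54 - 1*26)*(-38) + (-54/(-43) + f(-4)/53) = (54 - 1*26)*(-38) + (-54/(-43) + 1/53) = (54 - 26)*(-38) + (-54*(-1/43) + 1*(1/53)) = 28*(-38) + (54/43 + 1/53) = -1064 + 2905/2279 = -2421951/2279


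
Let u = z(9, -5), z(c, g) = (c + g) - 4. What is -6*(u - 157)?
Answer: 942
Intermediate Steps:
z(c, g) = -4 + c + g
u = 0 (u = -4 + 9 - 5 = 0)
-6*(u - 157) = -6*(0 - 157) = -6*(-157) = 942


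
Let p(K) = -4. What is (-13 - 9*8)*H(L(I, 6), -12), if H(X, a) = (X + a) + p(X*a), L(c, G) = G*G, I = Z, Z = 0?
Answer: -1700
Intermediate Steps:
I = 0
L(c, G) = G²
H(X, a) = -4 + X + a (H(X, a) = (X + a) - 4 = -4 + X + a)
(-13 - 9*8)*H(L(I, 6), -12) = (-13 - 9*8)*(-4 + 6² - 12) = (-13 - 72)*(-4 + 36 - 12) = -85*20 = -1700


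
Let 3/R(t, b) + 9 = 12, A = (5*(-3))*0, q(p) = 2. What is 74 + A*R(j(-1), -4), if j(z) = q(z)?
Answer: 74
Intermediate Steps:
j(z) = 2
A = 0 (A = -15*0 = 0)
R(t, b) = 1 (R(t, b) = 3/(-9 + 12) = 3/3 = 3*(1/3) = 1)
74 + A*R(j(-1), -4) = 74 + 0*1 = 74 + 0 = 74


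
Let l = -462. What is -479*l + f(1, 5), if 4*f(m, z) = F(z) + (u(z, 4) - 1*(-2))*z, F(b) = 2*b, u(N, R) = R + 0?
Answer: 221308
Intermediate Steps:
u(N, R) = R
f(m, z) = 2*z (f(m, z) = (2*z + (4 - 1*(-2))*z)/4 = (2*z + (4 + 2)*z)/4 = (2*z + 6*z)/4 = (8*z)/4 = 2*z)
-479*l + f(1, 5) = -479*(-462) + 2*5 = 221298 + 10 = 221308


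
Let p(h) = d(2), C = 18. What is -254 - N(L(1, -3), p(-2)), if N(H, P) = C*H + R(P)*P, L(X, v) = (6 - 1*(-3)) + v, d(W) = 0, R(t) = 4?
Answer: -362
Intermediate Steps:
L(X, v) = 9 + v (L(X, v) = (6 + 3) + v = 9 + v)
p(h) = 0
N(H, P) = 4*P + 18*H (N(H, P) = 18*H + 4*P = 4*P + 18*H)
-254 - N(L(1, -3), p(-2)) = -254 - (4*0 + 18*(9 - 3)) = -254 - (0 + 18*6) = -254 - (0 + 108) = -254 - 1*108 = -254 - 108 = -362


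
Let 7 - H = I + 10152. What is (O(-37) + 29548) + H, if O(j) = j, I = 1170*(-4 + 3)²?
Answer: 18196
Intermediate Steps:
I = 1170 (I = 1170*(-1)² = 1170*1 = 1170)
H = -11315 (H = 7 - (1170 + 10152) = 7 - 1*11322 = 7 - 11322 = -11315)
(O(-37) + 29548) + H = (-37 + 29548) - 11315 = 29511 - 11315 = 18196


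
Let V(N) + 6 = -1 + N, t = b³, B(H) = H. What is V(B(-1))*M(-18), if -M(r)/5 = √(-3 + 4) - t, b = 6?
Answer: -8600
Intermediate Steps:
t = 216 (t = 6³ = 216)
M(r) = 1075 (M(r) = -5*(√(-3 + 4) - 1*216) = -5*(√1 - 216) = -5*(1 - 216) = -5*(-215) = 1075)
V(N) = -7 + N (V(N) = -6 + (-1 + N) = -7 + N)
V(B(-1))*M(-18) = (-7 - 1)*1075 = -8*1075 = -8600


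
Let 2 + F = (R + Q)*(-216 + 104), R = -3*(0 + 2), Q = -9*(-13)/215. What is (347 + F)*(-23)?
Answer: -4727673/215 ≈ -21989.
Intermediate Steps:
Q = 117/215 (Q = 117*(1/215) = 117/215 ≈ 0.54419)
R = -6 (R = -3*2 = -6)
F = 130946/215 (F = -2 + (-6 + 117/215)*(-216 + 104) = -2 - 1173/215*(-112) = -2 + 131376/215 = 130946/215 ≈ 609.05)
(347 + F)*(-23) = (347 + 130946/215)*(-23) = (205551/215)*(-23) = -4727673/215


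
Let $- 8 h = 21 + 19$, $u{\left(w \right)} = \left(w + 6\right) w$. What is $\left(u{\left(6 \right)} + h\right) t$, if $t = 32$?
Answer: $2144$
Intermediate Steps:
$u{\left(w \right)} = w \left(6 + w\right)$ ($u{\left(w \right)} = \left(6 + w\right) w = w \left(6 + w\right)$)
$h = -5$ ($h = - \frac{21 + 19}{8} = \left(- \frac{1}{8}\right) 40 = -5$)
$\left(u{\left(6 \right)} + h\right) t = \left(6 \left(6 + 6\right) - 5\right) 32 = \left(6 \cdot 12 - 5\right) 32 = \left(72 - 5\right) 32 = 67 \cdot 32 = 2144$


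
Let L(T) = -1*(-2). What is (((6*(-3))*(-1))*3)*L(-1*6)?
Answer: 108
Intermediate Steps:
L(T) = 2
(((6*(-3))*(-1))*3)*L(-1*6) = (((6*(-3))*(-1))*3)*2 = (-18*(-1)*3)*2 = (18*3)*2 = 54*2 = 108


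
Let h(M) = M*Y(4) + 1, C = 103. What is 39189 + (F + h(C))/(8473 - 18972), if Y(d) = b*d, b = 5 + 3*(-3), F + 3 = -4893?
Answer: 411451854/10499 ≈ 39190.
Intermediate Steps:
F = -4896 (F = -3 - 4893 = -4896)
b = -4 (b = 5 - 9 = -4)
Y(d) = -4*d
h(M) = 1 - 16*M (h(M) = M*(-4*4) + 1 = M*(-16) + 1 = -16*M + 1 = 1 - 16*M)
39189 + (F + h(C))/(8473 - 18972) = 39189 + (-4896 + (1 - 16*103))/(8473 - 18972) = 39189 + (-4896 + (1 - 1648))/(-10499) = 39189 + (-4896 - 1647)*(-1/10499) = 39189 - 6543*(-1/10499) = 39189 + 6543/10499 = 411451854/10499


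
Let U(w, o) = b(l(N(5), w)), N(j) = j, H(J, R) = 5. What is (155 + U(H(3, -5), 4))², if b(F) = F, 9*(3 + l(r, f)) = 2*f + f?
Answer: 212521/9 ≈ 23613.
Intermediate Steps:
l(r, f) = -3 + f/3 (l(r, f) = -3 + (2*f + f)/9 = -3 + (3*f)/9 = -3 + f/3)
U(w, o) = -3 + w/3
(155 + U(H(3, -5), 4))² = (155 + (-3 + (⅓)*5))² = (155 + (-3 + 5/3))² = (155 - 4/3)² = (461/3)² = 212521/9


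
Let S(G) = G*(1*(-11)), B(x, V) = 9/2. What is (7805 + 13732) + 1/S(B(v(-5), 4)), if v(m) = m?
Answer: 2132161/99 ≈ 21537.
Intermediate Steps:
B(x, V) = 9/2 (B(x, V) = 9*(½) = 9/2)
S(G) = -11*G (S(G) = G*(-11) = -11*G)
(7805 + 13732) + 1/S(B(v(-5), 4)) = (7805 + 13732) + 1/(-11*9/2) = 21537 + 1/(-99/2) = 21537 - 2/99 = 2132161/99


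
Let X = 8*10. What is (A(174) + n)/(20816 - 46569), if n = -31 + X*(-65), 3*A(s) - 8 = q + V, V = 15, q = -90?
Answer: 15760/77259 ≈ 0.20399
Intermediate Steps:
X = 80
A(s) = -67/3 (A(s) = 8/3 + (-90 + 15)/3 = 8/3 + (1/3)*(-75) = 8/3 - 25 = -67/3)
n = -5231 (n = -31 + 80*(-65) = -31 - 5200 = -5231)
(A(174) + n)/(20816 - 46569) = (-67/3 - 5231)/(20816 - 46569) = -15760/3/(-25753) = -15760/3*(-1/25753) = 15760/77259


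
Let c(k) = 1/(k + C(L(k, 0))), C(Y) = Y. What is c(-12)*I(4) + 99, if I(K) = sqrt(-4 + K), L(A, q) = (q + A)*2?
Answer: 99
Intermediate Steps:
L(A, q) = 2*A + 2*q (L(A, q) = (A + q)*2 = 2*A + 2*q)
c(k) = 1/(3*k) (c(k) = 1/(k + (2*k + 2*0)) = 1/(k + (2*k + 0)) = 1/(k + 2*k) = 1/(3*k))
c(-12)*I(4) + 99 = ((1/3)/(-12))*sqrt(-4 + 4) + 99 = ((1/3)*(-1/12))*sqrt(0) + 99 = -1/36*0 + 99 = 0 + 99 = 99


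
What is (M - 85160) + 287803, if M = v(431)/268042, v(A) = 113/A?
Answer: 23410555887699/115526102 ≈ 2.0264e+5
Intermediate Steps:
M = 113/115526102 (M = (113/431)/268042 = (113*(1/431))*(1/268042) = (113/431)*(1/268042) = 113/115526102 ≈ 9.7813e-7)
(M - 85160) + 287803 = (113/115526102 - 85160) + 287803 = -9838202846207/115526102 + 287803 = 23410555887699/115526102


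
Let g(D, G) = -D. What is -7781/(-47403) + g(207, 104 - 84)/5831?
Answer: 35558590/276406893 ≈ 0.12865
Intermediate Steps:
-7781/(-47403) + g(207, 104 - 84)/5831 = -7781/(-47403) - 1*207/5831 = -7781*(-1/47403) - 207*1/5831 = 7781/47403 - 207/5831 = 35558590/276406893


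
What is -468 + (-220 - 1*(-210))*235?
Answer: -2818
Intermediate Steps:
-468 + (-220 - 1*(-210))*235 = -468 + (-220 + 210)*235 = -468 - 10*235 = -468 - 2350 = -2818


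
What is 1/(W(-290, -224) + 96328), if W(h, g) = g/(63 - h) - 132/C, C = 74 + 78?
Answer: 13414/1292123631 ≈ 1.0381e-5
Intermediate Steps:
C = 152
W(h, g) = -33/38 + g/(63 - h) (W(h, g) = g/(63 - h) - 132/152 = g/(63 - h) - 132*1/152 = g/(63 - h) - 33/38 = -33/38 + g/(63 - h))
1/(W(-290, -224) + 96328) = 1/((2079 - 38*(-224) - 33*(-290))/(38*(-63 - 290)) + 96328) = 1/((1/38)*(2079 + 8512 + 9570)/(-353) + 96328) = 1/((1/38)*(-1/353)*20161 + 96328) = 1/(-20161/13414 + 96328) = 1/(1292123631/13414) = 13414/1292123631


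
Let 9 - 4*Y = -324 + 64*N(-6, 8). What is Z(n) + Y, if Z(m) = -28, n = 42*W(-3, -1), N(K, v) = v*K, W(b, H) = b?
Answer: 3293/4 ≈ 823.25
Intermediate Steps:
N(K, v) = K*v
n = -126 (n = 42*(-3) = -126)
Y = 3405/4 (Y = 9/4 - (-324 + 64*(-6*8))/4 = 9/4 - (-324 + 64*(-48))/4 = 9/4 - (-324 - 3072)/4 = 9/4 - ¼*(-3396) = 9/4 + 849 = 3405/4 ≈ 851.25)
Z(n) + Y = -28 + 3405/4 = 3293/4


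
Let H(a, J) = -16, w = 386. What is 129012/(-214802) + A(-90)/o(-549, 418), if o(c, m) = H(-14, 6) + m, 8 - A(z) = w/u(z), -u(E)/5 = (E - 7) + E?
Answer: -175253489/301259805 ≈ -0.58174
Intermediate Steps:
u(E) = 35 - 10*E (u(E) = -5*((E - 7) + E) = -5*((-7 + E) + E) = -5*(-7 + 2*E) = 35 - 10*E)
A(z) = 8 - 386/(35 - 10*z)
o(c, m) = -16 + m
129012/(-214802) + A(-90)/o(-549, 418) = 129012/(-214802) + (2*(53 + 40*(-90))/(5*(-7 + 2*(-90))))/(-16 + 418) = 129012*(-1/214802) + (2*(53 - 3600)/(5*(-7 - 180)))/402 = -64506/107401 + ((⅖)*(-3547)/(-187))*(1/402) = -64506/107401 + ((⅖)*(-1/187)*(-3547))*(1/402) = -64506/107401 + (7094/935)*(1/402) = -64506/107401 + 3547/187935 = -175253489/301259805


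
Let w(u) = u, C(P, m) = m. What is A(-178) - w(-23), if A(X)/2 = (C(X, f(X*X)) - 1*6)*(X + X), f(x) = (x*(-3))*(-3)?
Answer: -203026777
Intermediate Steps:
f(x) = 9*x (f(x) = -3*x*(-3) = 9*x)
A(X) = 4*X*(-6 + 9*X²) (A(X) = 2*((9*(X*X) - 1*6)*(X + X)) = 2*((9*X² - 6)*(2*X)) = 2*((-6 + 9*X²)*(2*X)) = 2*(2*X*(-6 + 9*X²)) = 4*X*(-6 + 9*X²))
A(-178) - w(-23) = (-24*(-178) + 36*(-178)³) - 1*(-23) = (4272 + 36*(-5639752)) + 23 = (4272 - 203031072) + 23 = -203026800 + 23 = -203026777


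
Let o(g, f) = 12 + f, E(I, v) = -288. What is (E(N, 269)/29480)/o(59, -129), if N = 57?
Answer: 4/47905 ≈ 8.3499e-5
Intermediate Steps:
(E(N, 269)/29480)/o(59, -129) = (-288/29480)/(12 - 129) = -288*1/29480/(-117) = -36/3685*(-1/117) = 4/47905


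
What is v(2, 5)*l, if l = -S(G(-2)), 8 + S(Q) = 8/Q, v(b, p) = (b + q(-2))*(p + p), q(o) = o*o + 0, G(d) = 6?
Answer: 400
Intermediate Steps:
q(o) = o² (q(o) = o² + 0 = o²)
v(b, p) = 2*p*(4 + b) (v(b, p) = (b + (-2)²)*(p + p) = (b + 4)*(2*p) = (4 + b)*(2*p) = 2*p*(4 + b))
S(Q) = -8 + 8/Q
l = 20/3 (l = -(-8 + 8/6) = -(-8 + 8*(⅙)) = -(-8 + 4/3) = -1*(-20/3) = 20/3 ≈ 6.6667)
v(2, 5)*l = (2*5*(4 + 2))*(20/3) = (2*5*6)*(20/3) = 60*(20/3) = 400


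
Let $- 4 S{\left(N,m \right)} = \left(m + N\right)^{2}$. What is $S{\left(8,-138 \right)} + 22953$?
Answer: $18728$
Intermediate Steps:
$S{\left(N,m \right)} = - \frac{\left(N + m\right)^{2}}{4}$ ($S{\left(N,m \right)} = - \frac{\left(m + N\right)^{2}}{4} = - \frac{\left(N + m\right)^{2}}{4}$)
$S{\left(8,-138 \right)} + 22953 = - \frac{\left(8 - 138\right)^{2}}{4} + 22953 = - \frac{\left(-130\right)^{2}}{4} + 22953 = \left(- \frac{1}{4}\right) 16900 + 22953 = -4225 + 22953 = 18728$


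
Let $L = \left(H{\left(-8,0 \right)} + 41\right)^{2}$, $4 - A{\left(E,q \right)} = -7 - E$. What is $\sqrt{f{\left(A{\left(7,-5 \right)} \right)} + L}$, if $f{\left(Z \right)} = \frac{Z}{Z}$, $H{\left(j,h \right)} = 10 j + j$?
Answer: $\sqrt{2210} \approx 47.011$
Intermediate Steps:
$H{\left(j,h \right)} = 11 j$
$A{\left(E,q \right)} = 11 + E$ ($A{\left(E,q \right)} = 4 - \left(-7 - E\right) = 4 + \left(7 + E\right) = 11 + E$)
$L = 2209$ ($L = \left(11 \left(-8\right) + 41\right)^{2} = \left(-88 + 41\right)^{2} = \left(-47\right)^{2} = 2209$)
$f{\left(Z \right)} = 1$
$\sqrt{f{\left(A{\left(7,-5 \right)} \right)} + L} = \sqrt{1 + 2209} = \sqrt{2210}$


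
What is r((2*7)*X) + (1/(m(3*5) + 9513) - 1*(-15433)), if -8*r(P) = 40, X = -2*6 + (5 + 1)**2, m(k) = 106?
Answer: 148401933/9619 ≈ 15428.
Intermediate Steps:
X = 24 (X = -12 + 6**2 = -12 + 36 = 24)
r(P) = -5 (r(P) = -1/8*40 = -5)
r((2*7)*X) + (1/(m(3*5) + 9513) - 1*(-15433)) = -5 + (1/(106 + 9513) - 1*(-15433)) = -5 + (1/9619 + 15433) = -5 + 148450028/9619 = 148401933/9619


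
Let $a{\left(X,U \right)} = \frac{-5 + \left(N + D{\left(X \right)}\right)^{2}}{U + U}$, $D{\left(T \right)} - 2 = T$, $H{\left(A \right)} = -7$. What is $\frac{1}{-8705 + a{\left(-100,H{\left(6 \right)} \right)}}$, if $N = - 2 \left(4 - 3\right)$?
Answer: $- \frac{14}{131865} \approx -0.00010617$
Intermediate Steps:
$D{\left(T \right)} = 2 + T$
$N = -2$ ($N = \left(-2\right) 1 = -2$)
$a{\left(X,U \right)} = \frac{-5 + X^{2}}{2 U}$ ($a{\left(X,U \right)} = \frac{-5 + \left(-2 + \left(2 + X\right)\right)^{2}}{U + U} = \frac{-5 + X^{2}}{2 U}$)
$\frac{1}{-8705 + a{\left(-100,H{\left(6 \right)} \right)}} = \frac{1}{-8705 + \frac{-5 + \left(-100\right)^{2}}{2 \left(-7\right)}} = \frac{1}{-8705 + \frac{1}{2} \left(- \frac{1}{7}\right) \left(-5 + 10000\right)} = \frac{1}{-8705 + \frac{1}{2} \left(- \frac{1}{7}\right) 9995} = \frac{1}{-8705 - \frac{9995}{14}} = \frac{1}{- \frac{131865}{14}} = - \frac{14}{131865}$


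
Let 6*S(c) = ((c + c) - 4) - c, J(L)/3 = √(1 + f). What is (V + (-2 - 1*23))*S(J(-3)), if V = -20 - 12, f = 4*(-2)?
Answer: 38 - 57*I*√7/2 ≈ 38.0 - 75.404*I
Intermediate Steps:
f = -8
J(L) = 3*I*√7 (J(L) = 3*√(1 - 8) = 3*√(-7) = 3*(I*√7) = 3*I*√7)
V = -32
S(c) = -⅔ + c/6 (S(c) = (((c + c) - 4) - c)/6 = ((2*c - 4) - c)/6 = ((-4 + 2*c) - c)/6 = (-4 + c)/6 = -⅔ + c/6)
(V + (-2 - 1*23))*S(J(-3)) = (-32 + (-2 - 1*23))*(-⅔ + (3*I*√7)/6) = (-32 + (-2 - 23))*(-⅔ + I*√7/2) = (-32 - 25)*(-⅔ + I*√7/2) = -57*(-⅔ + I*√7/2) = 38 - 57*I*√7/2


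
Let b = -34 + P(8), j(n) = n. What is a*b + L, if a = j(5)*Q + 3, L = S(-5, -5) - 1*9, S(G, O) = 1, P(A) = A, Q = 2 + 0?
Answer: -346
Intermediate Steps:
Q = 2
L = -8 (L = 1 - 1*9 = 1 - 9 = -8)
a = 13 (a = 5*2 + 3 = 10 + 3 = 13)
b = -26 (b = -34 + 8 = -26)
a*b + L = 13*(-26) - 8 = -338 - 8 = -346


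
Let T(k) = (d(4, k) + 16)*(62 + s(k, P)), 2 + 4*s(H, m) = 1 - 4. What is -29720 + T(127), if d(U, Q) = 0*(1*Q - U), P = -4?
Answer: -28748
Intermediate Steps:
d(U, Q) = 0 (d(U, Q) = 0*(Q - U) = 0)
s(H, m) = -5/4 (s(H, m) = -½ + (1 - 4)/4 = -½ + (¼)*(-3) = -½ - ¾ = -5/4)
T(k) = 972 (T(k) = (0 + 16)*(62 - 5/4) = 16*(243/4) = 972)
-29720 + T(127) = -29720 + 972 = -28748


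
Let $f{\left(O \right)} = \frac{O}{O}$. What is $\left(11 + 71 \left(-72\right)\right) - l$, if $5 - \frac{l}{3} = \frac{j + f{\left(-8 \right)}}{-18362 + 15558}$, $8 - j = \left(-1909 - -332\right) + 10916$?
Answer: $- \frac{7158637}{1402} \approx -5106.0$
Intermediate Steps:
$f{\left(O \right)} = 1$
$j = -9331$ ($j = 8 - \left(\left(-1909 - -332\right) + 10916\right) = 8 - \left(\left(-1909 + 332\right) + 10916\right) = 8 - \left(-1577 + 10916\right) = 8 - 9339 = -9331$)
$l = \frac{7035}{1402}$ ($l = 15 - 3 \frac{-9331 + 1}{-18362 + 15558} = 15 - 3 \left(- \frac{9330}{-2804}\right) = 15 - 3 \left(\left(-9330\right) \left(- \frac{1}{2804}\right)\right) = 15 - \frac{13995}{1402} = \frac{7035}{1402} \approx 5.0178$)
$\left(11 + 71 \left(-72\right)\right) - l = \left(11 + 71 \left(-72\right)\right) - \frac{7035}{1402} = \left(11 - 5112\right) - \frac{7035}{1402} = -5101 - \frac{7035}{1402} = - \frac{7158637}{1402}$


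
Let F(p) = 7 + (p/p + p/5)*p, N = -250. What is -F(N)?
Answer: -12257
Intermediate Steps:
F(p) = 7 + p*(1 + p/5) (F(p) = 7 + (1 + p*(⅕))*p = 7 + (1 + p/5)*p = 7 + p*(1 + p/5))
-F(N) = -(7 - 250 + (⅕)*(-250)²) = -(7 - 250 + (⅕)*62500) = -(7 - 250 + 12500) = -1*12257 = -12257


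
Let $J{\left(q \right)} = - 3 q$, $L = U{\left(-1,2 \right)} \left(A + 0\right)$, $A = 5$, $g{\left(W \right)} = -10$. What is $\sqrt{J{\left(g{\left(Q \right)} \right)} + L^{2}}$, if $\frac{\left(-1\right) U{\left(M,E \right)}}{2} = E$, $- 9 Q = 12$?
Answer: $\sqrt{430} \approx 20.736$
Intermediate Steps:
$Q = - \frac{4}{3}$ ($Q = \left(- \frac{1}{9}\right) 12 = - \frac{4}{3} \approx -1.3333$)
$U{\left(M,E \right)} = - 2 E$
$L = -20$ ($L = \left(-2\right) 2 \left(5 + 0\right) = \left(-4\right) 5 = -20$)
$\sqrt{J{\left(g{\left(Q \right)} \right)} + L^{2}} = \sqrt{\left(-3\right) \left(-10\right) + \left(-20\right)^{2}} = \sqrt{30 + 400} = \sqrt{430}$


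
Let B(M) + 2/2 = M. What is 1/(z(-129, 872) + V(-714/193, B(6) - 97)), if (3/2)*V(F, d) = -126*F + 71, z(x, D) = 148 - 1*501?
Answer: 579/2947 ≈ 0.19647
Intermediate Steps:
z(x, D) = -353 (z(x, D) = 148 - 501 = -353)
B(M) = -1 + M
V(F, d) = 142/3 - 84*F (V(F, d) = 2*(-126*F + 71)/3 = 2*(71 - 126*F)/3 = 142/3 - 84*F)
1/(z(-129, 872) + V(-714/193, B(6) - 97)) = 1/(-353 + (142/3 - (-59976)/193)) = 1/(-353 + (142/3 - 84*(-714/193))) = 1/(-353 + (142/3 + 59976/193)) = 1/(-353 + 207334/579) = 1/(2947/579) = 579/2947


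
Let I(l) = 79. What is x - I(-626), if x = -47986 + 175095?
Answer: 127030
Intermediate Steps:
x = 127109
x - I(-626) = 127109 - 1*79 = 127109 - 79 = 127030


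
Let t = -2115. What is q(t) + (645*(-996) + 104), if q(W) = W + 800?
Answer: -643631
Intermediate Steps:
q(W) = 800 + W
q(t) + (645*(-996) + 104) = (800 - 2115) + (645*(-996) + 104) = -1315 + (-642420 + 104) = -1315 - 642316 = -643631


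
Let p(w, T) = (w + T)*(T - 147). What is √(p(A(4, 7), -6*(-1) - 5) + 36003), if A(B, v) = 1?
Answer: √35711 ≈ 188.97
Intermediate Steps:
p(w, T) = (-147 + T)*(T + w) (p(w, T) = (T + w)*(-147 + T) = (-147 + T)*(T + w))
√(p(A(4, 7), -6*(-1) - 5) + 36003) = √(((-6*(-1) - 5)² - 147*(-6*(-1) - 5) - 147*1 + (-6*(-1) - 5)*1) + 36003) = √(((6 - 5)² - 147*(6 - 5) - 147 + (6 - 5)*1) + 36003) = √((1² - 147*1 - 147 + 1*1) + 36003) = √((1 - 147 - 147 + 1) + 36003) = √(-292 + 36003) = √35711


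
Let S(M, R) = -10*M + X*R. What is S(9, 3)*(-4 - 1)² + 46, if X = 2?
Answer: -2054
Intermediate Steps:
S(M, R) = -10*M + 2*R
S(9, 3)*(-4 - 1)² + 46 = (-10*9 + 2*3)*(-4 - 1)² + 46 = (-90 + 6)*(-5)² + 46 = -84*25 + 46 = -2100 + 46 = -2054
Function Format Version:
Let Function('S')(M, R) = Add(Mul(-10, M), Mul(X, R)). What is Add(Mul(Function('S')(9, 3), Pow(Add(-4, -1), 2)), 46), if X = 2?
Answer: -2054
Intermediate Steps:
Function('S')(M, R) = Add(Mul(-10, M), Mul(2, R))
Add(Mul(Function('S')(9, 3), Pow(Add(-4, -1), 2)), 46) = Add(Mul(Add(Mul(-10, 9), Mul(2, 3)), Pow(Add(-4, -1), 2)), 46) = Add(Mul(Add(-90, 6), Pow(-5, 2)), 46) = Add(Mul(-84, 25), 46) = Add(-2100, 46) = -2054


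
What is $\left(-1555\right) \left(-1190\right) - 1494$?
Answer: $1848956$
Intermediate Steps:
$\left(-1555\right) \left(-1190\right) - 1494 = 1850450 - 1494 = 1848956$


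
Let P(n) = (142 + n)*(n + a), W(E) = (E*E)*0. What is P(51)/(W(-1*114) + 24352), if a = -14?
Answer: 7141/24352 ≈ 0.29324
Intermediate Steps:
W(E) = 0 (W(E) = E**2*0 = 0)
P(n) = (-14 + n)*(142 + n) (P(n) = (142 + n)*(n - 14) = (142 + n)*(-14 + n) = (-14 + n)*(142 + n))
P(51)/(W(-1*114) + 24352) = (-1988 + 51**2 + 128*51)/(0 + 24352) = (-1988 + 2601 + 6528)/24352 = 7141*(1/24352) = 7141/24352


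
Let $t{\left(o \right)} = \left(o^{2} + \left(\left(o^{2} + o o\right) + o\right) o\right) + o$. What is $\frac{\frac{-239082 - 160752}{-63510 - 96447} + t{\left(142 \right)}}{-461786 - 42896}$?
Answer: $- \frac{51248876492}{4484856593} \approx -11.427$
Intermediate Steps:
$t{\left(o \right)} = o + o^{2} + o \left(o + 2 o^{2}\right)$ ($t{\left(o \right)} = \left(o^{2} + \left(\left(o^{2} + o^{2}\right) + o\right) o\right) + o = \left(o^{2} + \left(2 o^{2} + o\right) o\right) + o = \left(o^{2} + \left(o + 2 o^{2}\right) o\right) + o = \left(o^{2} + o \left(o + 2 o^{2}\right)\right) + o = o + o^{2} + o \left(o + 2 o^{2}\right)$)
$\frac{\frac{-239082 - 160752}{-63510 - 96447} + t{\left(142 \right)}}{-461786 - 42896} = \frac{\frac{-239082 - 160752}{-63510 - 96447} + 142 \left(1 + 2 \cdot 142 + 2 \cdot 142^{2}\right)}{-461786 - 42896} = \frac{\frac{-239082 - 160752}{-159957} + 142 \left(1 + 284 + 2 \cdot 20164\right)}{-504682} = \left(\left(-399834\right) \left(- \frac{1}{159957}\right) + 142 \left(1 + 284 + 40328\right)\right) \left(- \frac{1}{504682}\right) = \left(\frac{44426}{17773} + 142 \cdot 40613\right) \left(- \frac{1}{504682}\right) = \left(\frac{44426}{17773} + 5767046\right) \left(- \frac{1}{504682}\right) = \frac{102497752984}{17773} \left(- \frac{1}{504682}\right) = - \frac{51248876492}{4484856593}$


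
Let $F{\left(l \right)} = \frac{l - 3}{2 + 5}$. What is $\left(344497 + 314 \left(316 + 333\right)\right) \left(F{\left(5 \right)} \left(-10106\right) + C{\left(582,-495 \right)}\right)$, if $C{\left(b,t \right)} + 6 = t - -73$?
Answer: $- \frac{12724551864}{7} \approx -1.8178 \cdot 10^{9}$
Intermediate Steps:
$C{\left(b,t \right)} = 67 + t$ ($C{\left(b,t \right)} = -6 + \left(t - -73\right) = -6 + \left(t + 73\right) = -6 + \left(73 + t\right) = 67 + t$)
$F{\left(l \right)} = - \frac{3}{7} + \frac{l}{7}$ ($F{\left(l \right)} = \frac{-3 + l}{7} = \left(-3 + l\right) \frac{1}{7} = - \frac{3}{7} + \frac{l}{7}$)
$\left(344497 + 314 \left(316 + 333\right)\right) \left(F{\left(5 \right)} \left(-10106\right) + C{\left(582,-495 \right)}\right) = \left(344497 + 314 \left(316 + 333\right)\right) \left(\left(- \frac{3}{7} + \frac{1}{7} \cdot 5\right) \left(-10106\right) + \left(67 - 495\right)\right) = \left(344497 + 314 \cdot 649\right) \left(\left(- \frac{3}{7} + \frac{5}{7}\right) \left(-10106\right) - 428\right) = \left(344497 + 203786\right) \left(\frac{2}{7} \left(-10106\right) - 428\right) = 548283 \left(- \frac{20212}{7} - 428\right) = 548283 \left(- \frac{23208}{7}\right) = - \frac{12724551864}{7}$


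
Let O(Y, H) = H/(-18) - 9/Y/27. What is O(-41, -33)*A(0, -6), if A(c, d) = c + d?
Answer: -453/41 ≈ -11.049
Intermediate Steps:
O(Y, H) = -1/(3*Y) - H/18 (O(Y, H) = H*(-1/18) - 9/Y*(1/27) = -H/18 - 1/(3*Y) = -1/(3*Y) - H/18)
O(-41, -33)*A(0, -6) = ((1/18)*(-6 - 1*(-33)*(-41))/(-41))*(0 - 6) = ((1/18)*(-1/41)*(-6 - 1353))*(-6) = ((1/18)*(-1/41)*(-1359))*(-6) = (151/82)*(-6) = -453/41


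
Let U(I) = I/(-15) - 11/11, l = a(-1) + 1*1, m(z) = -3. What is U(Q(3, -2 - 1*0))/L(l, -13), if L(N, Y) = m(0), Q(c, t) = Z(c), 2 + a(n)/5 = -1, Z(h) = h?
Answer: 2/5 ≈ 0.40000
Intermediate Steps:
a(n) = -15 (a(n) = -10 + 5*(-1) = -10 - 5 = -15)
Q(c, t) = c
l = -14 (l = -15 + 1*1 = -15 + 1 = -14)
U(I) = -1 - I/15 (U(I) = I*(-1/15) - 11*1/11 = -I/15 - 1 = -1 - I/15)
L(N, Y) = -3
U(Q(3, -2 - 1*0))/L(l, -13) = (-1 - 1/15*3)/(-3) = (-1 - 1/5)*(-1/3) = -6/5*(-1/3) = 2/5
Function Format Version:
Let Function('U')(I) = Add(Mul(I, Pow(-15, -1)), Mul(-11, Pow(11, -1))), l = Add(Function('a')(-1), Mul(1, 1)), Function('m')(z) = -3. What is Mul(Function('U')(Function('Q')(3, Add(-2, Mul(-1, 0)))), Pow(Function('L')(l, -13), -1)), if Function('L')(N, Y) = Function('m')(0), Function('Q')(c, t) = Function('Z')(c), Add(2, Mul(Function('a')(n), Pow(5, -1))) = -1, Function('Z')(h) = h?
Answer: Rational(2, 5) ≈ 0.40000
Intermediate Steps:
Function('a')(n) = -15 (Function('a')(n) = Add(-10, Mul(5, -1)) = Add(-10, -5) = -15)
Function('Q')(c, t) = c
l = -14 (l = Add(-15, Mul(1, 1)) = Add(-15, 1) = -14)
Function('U')(I) = Add(-1, Mul(Rational(-1, 15), I)) (Function('U')(I) = Add(Mul(I, Rational(-1, 15)), Mul(-11, Rational(1, 11))) = Add(Mul(Rational(-1, 15), I), -1) = Add(-1, Mul(Rational(-1, 15), I)))
Function('L')(N, Y) = -3
Mul(Function('U')(Function('Q')(3, Add(-2, Mul(-1, 0)))), Pow(Function('L')(l, -13), -1)) = Mul(Add(-1, Mul(Rational(-1, 15), 3)), Pow(-3, -1)) = Mul(Add(-1, Rational(-1, 5)), Rational(-1, 3)) = Mul(Rational(-6, 5), Rational(-1, 3)) = Rational(2, 5)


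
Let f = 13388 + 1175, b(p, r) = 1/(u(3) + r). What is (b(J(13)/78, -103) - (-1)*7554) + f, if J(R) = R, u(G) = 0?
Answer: 2278050/103 ≈ 22117.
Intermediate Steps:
b(p, r) = 1/r (b(p, r) = 1/(0 + r) = 1/r)
f = 14563
(b(J(13)/78, -103) - (-1)*7554) + f = (1/(-103) - (-1)*7554) + 14563 = (-1/103 - 1*(-7554)) + 14563 = (-1/103 + 7554) + 14563 = 778061/103 + 14563 = 2278050/103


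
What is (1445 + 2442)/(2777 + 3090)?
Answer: 3887/5867 ≈ 0.66252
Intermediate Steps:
(1445 + 2442)/(2777 + 3090) = 3887/5867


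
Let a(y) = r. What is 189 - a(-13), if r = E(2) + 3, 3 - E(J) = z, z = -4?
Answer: 179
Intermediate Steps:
E(J) = 7 (E(J) = 3 - 1*(-4) = 3 + 4 = 7)
r = 10 (r = 7 + 3 = 10)
a(y) = 10
189 - a(-13) = 189 - 1*10 = 189 - 10 = 179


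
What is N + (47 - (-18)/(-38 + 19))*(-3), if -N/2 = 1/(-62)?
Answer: -81356/589 ≈ -138.13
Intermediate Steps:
N = 1/31 (N = -2/(-62) = -2*(-1/62) = 1/31 ≈ 0.032258)
N + (47 - (-18)/(-38 + 19))*(-3) = 1/31 + (47 - (-18)/(-38 + 19))*(-3) = 1/31 + (47 - (-18)/(-19))*(-3) = 1/31 + (47 - (-18)*(-1)/19)*(-3) = 1/31 + (47 - 1*18/19)*(-3) = 1/31 + (47 - 18/19)*(-3) = 1/31 + (875/19)*(-3) = 1/31 - 2625/19 = -81356/589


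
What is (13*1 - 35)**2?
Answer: 484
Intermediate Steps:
(13*1 - 35)**2 = (13 - 35)**2 = (-22)**2 = 484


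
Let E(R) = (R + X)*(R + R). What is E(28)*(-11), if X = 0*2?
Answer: -17248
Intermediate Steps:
X = 0
E(R) = 2*R² (E(R) = (R + 0)*(R + R) = R*(2*R) = 2*R²)
E(28)*(-11) = (2*28²)*(-11) = (2*784)*(-11) = 1568*(-11) = -17248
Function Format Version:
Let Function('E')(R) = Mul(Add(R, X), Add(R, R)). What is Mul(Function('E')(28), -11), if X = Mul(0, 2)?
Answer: -17248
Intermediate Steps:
X = 0
Function('E')(R) = Mul(2, Pow(R, 2)) (Function('E')(R) = Mul(Add(R, 0), Add(R, R)) = Mul(R, Mul(2, R)) = Mul(2, Pow(R, 2)))
Mul(Function('E')(28), -11) = Mul(Mul(2, Pow(28, 2)), -11) = Mul(Mul(2, 784), -11) = Mul(1568, -11) = -17248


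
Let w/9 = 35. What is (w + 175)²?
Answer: 240100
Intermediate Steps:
w = 315 (w = 9*35 = 315)
(w + 175)² = (315 + 175)² = 490² = 240100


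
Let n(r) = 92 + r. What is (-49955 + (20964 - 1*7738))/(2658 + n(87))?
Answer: -36729/2837 ≈ -12.946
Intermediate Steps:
(-49955 + (20964 - 1*7738))/(2658 + n(87)) = (-49955 + (20964 - 1*7738))/(2658 + (92 + 87)) = (-49955 + (20964 - 7738))/(2658 + 179) = (-49955 + 13226)/2837 = -36729*1/2837 = -36729/2837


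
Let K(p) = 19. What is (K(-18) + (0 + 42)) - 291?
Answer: -230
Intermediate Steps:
(K(-18) + (0 + 42)) - 291 = (19 + (0 + 42)) - 291 = (19 + 42) - 291 = 61 - 291 = -230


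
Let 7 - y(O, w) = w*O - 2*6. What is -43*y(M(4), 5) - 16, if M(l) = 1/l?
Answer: -3117/4 ≈ -779.25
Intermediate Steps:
M(l) = 1/l
y(O, w) = 19 - O*w (y(O, w) = 7 - (w*O - 2*6) = 7 - (O*w - 12) = 7 - (-12 + O*w) = 7 + (12 - O*w) = 19 - O*w)
-43*y(M(4), 5) - 16 = -43*(19 - 1*5/4) - 16 = -43*(19 - 1*¼*5) - 16 = -43*(19 - 5/4) - 16 = -43*71/4 - 16 = -3053/4 - 16 = -3117/4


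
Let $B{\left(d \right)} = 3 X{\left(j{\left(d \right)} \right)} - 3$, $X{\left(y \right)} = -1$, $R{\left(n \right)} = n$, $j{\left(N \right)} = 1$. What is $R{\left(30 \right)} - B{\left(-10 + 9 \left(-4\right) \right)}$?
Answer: $36$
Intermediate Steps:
$B{\left(d \right)} = -6$ ($B{\left(d \right)} = 3 \left(-1\right) - 3 = -3 - 3 = -6$)
$R{\left(30 \right)} - B{\left(-10 + 9 \left(-4\right) \right)} = 30 - -6 = 30 + 6 = 36$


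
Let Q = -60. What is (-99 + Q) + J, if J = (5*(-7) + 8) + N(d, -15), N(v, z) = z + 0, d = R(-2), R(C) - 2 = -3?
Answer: -201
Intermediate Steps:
R(C) = -1 (R(C) = 2 - 3 = -1)
d = -1
N(v, z) = z
J = -42 (J = (5*(-7) + 8) - 15 = (-35 + 8) - 15 = -27 - 15 = -42)
(-99 + Q) + J = (-99 - 60) - 42 = -159 - 42 = -201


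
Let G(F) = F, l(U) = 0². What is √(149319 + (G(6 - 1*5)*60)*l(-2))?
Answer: 3*√16591 ≈ 386.42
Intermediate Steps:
l(U) = 0
√(149319 + (G(6 - 1*5)*60)*l(-2)) = √(149319 + ((6 - 1*5)*60)*0) = √(149319 + ((6 - 5)*60)*0) = √(149319 + (1*60)*0) = √(149319 + 60*0) = √(149319 + 0) = √149319 = 3*√16591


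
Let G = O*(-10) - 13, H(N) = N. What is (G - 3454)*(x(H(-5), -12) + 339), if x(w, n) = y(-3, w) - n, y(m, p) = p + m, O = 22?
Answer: -1264641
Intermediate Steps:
y(m, p) = m + p
G = -233 (G = 22*(-10) - 13 = -220 - 13 = -233)
x(w, n) = -3 + w - n (x(w, n) = (-3 + w) - n = -3 + w - n)
(G - 3454)*(x(H(-5), -12) + 339) = (-233 - 3454)*((-3 - 5 - 1*(-12)) + 339) = -3687*((-3 - 5 + 12) + 339) = -3687*(4 + 339) = -3687*343 = -1264641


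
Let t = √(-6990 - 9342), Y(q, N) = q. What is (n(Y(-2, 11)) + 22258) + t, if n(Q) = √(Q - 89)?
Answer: 22258 + I*√91 + 2*I*√4083 ≈ 22258.0 + 137.34*I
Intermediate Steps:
n(Q) = √(-89 + Q)
t = 2*I*√4083 (t = √(-16332) = 2*I*√4083 ≈ 127.8*I)
(n(Y(-2, 11)) + 22258) + t = (√(-89 - 2) + 22258) + 2*I*√4083 = (√(-91) + 22258) + 2*I*√4083 = (I*√91 + 22258) + 2*I*√4083 = (22258 + I*√91) + 2*I*√4083 = 22258 + I*√91 + 2*I*√4083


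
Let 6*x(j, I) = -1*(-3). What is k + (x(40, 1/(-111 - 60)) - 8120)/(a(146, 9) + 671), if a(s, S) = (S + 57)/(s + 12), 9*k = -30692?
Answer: -3267476057/954756 ≈ -3422.3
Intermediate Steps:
k = -30692/9 (k = (1/9)*(-30692) = -30692/9 ≈ -3410.2)
a(s, S) = (57 + S)/(12 + s)
x(j, I) = 1/2 (x(j, I) = (-1*(-3))/6 = (1/6)*3 = 1/2)
k + (x(40, 1/(-111 - 60)) - 8120)/(a(146, 9) + 671) = -30692/9 + (1/2 - 8120)/((57 + 9)/(12 + 146) + 671) = -30692/9 - 16239/(2*(66/158 + 671)) = -30692/9 - 16239/(2*((1/158)*66 + 671)) = -30692/9 - 16239/(2*(33/79 + 671)) = -30692/9 - 16239/(2*53042/79) = -30692/9 - 16239/2*79/53042 = -30692/9 - 1282881/106084 = -3267476057/954756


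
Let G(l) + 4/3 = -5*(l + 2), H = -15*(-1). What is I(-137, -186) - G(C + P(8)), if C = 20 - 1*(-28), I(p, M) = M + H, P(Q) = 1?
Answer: 256/3 ≈ 85.333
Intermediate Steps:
H = 15
I(p, M) = 15 + M (I(p, M) = M + 15 = 15 + M)
C = 48 (C = 20 + 28 = 48)
G(l) = -34/3 - 5*l (G(l) = -4/3 - 5*(l + 2) = -4/3 - 5*(2 + l) = -4/3 + (-10 - 5*l) = -34/3 - 5*l)
I(-137, -186) - G(C + P(8)) = (15 - 186) - (-34/3 - 5*(48 + 1)) = -171 - (-34/3 - 5*49) = -171 - (-34/3 - 245) = -171 - 1*(-769/3) = -171 + 769/3 = 256/3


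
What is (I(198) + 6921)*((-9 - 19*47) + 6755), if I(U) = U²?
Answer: 269969625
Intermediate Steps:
(I(198) + 6921)*((-9 - 19*47) + 6755) = (198² + 6921)*((-9 - 19*47) + 6755) = (39204 + 6921)*((-9 - 893) + 6755) = 46125*(-902 + 6755) = 46125*5853 = 269969625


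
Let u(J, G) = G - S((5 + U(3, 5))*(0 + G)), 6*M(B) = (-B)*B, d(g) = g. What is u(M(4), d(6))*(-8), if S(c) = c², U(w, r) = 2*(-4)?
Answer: 2544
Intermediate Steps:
U(w, r) = -8
M(B) = -B²/6 (M(B) = ((-B)*B)/6 = (-B²)/6 = -B²/6)
u(J, G) = G - 9*G² (u(J, G) = G - ((5 - 8)*(0 + G))² = G - (-3*G)² = G - 9*G²)
u(M(4), d(6))*(-8) = (6*(1 - 9*6))*(-8) = (6*(1 - 54))*(-8) = (6*(-53))*(-8) = -318*(-8) = 2544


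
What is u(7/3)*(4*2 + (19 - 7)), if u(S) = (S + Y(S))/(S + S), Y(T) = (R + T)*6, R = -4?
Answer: -230/7 ≈ -32.857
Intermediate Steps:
Y(T) = -24 + 6*T (Y(T) = (-4 + T)*6 = -24 + 6*T)
u(S) = (-24 + 7*S)/(2*S) (u(S) = (S + (-24 + 6*S))/(S + S) = (-24 + 7*S)/((2*S)) = (-24 + 7*S)*(1/(2*S)) = (-24 + 7*S)/(2*S))
u(7/3)*(4*2 + (19 - 7)) = (7/2 - 12/(7/3))*(4*2 + (19 - 7)) = (7/2 - 12/(7*(⅓)))*(8 + 12) = (7/2 - 12/7/3)*20 = (7/2 - 12*3/7)*20 = (7/2 - 36/7)*20 = -23/14*20 = -230/7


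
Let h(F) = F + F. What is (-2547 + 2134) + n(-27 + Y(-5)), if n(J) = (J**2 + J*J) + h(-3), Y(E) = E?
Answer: 1629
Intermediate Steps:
h(F) = 2*F
n(J) = -6 + 2*J**2 (n(J) = (J**2 + J*J) + 2*(-3) = (J**2 + J**2) - 6 = 2*J**2 - 6 = -6 + 2*J**2)
(-2547 + 2134) + n(-27 + Y(-5)) = (-2547 + 2134) + (-6 + 2*(-27 - 5)**2) = -413 + (-6 + 2*(-32)**2) = -413 + (-6 + 2*1024) = -413 + (-6 + 2048) = -413 + 2042 = 1629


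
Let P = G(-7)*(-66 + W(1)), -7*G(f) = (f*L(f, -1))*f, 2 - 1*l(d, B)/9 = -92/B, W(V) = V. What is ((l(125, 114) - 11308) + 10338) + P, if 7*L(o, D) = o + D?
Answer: -27830/19 ≈ -1464.7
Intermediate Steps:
L(o, D) = D/7 + o/7 (L(o, D) = (o + D)/7 = (D + o)/7 = D/7 + o/7)
l(d, B) = 18 + 828/B (l(d, B) = 18 - (-828)/B = 18 + 828/B)
G(f) = -f**2*(-1/7 + f/7)/7 (G(f) = -f*((1/7)*(-1) + f/7)*f/7 = -f*(-1/7 + f/7)*f/7 = -f**2*(-1/7 + f/7)/7)
P = -520 (P = ((1/49)*(-7)**2*(1 - 1*(-7)))*(-66 + 1) = ((1/49)*49*(1 + 7))*(-65) = ((1/49)*49*8)*(-65) = 8*(-65) = -520)
((l(125, 114) - 11308) + 10338) + P = (((18 + 828/114) - 11308) + 10338) - 520 = (((18 + 828*(1/114)) - 11308) + 10338) - 520 = (((18 + 138/19) - 11308) + 10338) - 520 = ((480/19 - 11308) + 10338) - 520 = (-214372/19 + 10338) - 520 = -17950/19 - 520 = -27830/19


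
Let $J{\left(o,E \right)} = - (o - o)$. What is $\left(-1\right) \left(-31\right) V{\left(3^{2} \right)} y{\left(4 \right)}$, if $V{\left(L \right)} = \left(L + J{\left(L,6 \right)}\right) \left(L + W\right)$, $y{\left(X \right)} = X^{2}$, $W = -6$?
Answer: $13392$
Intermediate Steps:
$J{\left(o,E \right)} = 0$ ($J{\left(o,E \right)} = \left(-1\right) 0 = 0$)
$V{\left(L \right)} = L \left(-6 + L\right)$ ($V{\left(L \right)} = \left(L + 0\right) \left(L - 6\right) = L \left(-6 + L\right)$)
$\left(-1\right) \left(-31\right) V{\left(3^{2} \right)} y{\left(4 \right)} = \left(-1\right) \left(-31\right) 3^{2} \left(-6 + 3^{2}\right) 4^{2} = 31 \cdot 9 \left(-6 + 9\right) 16 = 31 \cdot 9 \cdot 3 \cdot 16 = 31 \cdot 27 \cdot 16 = 837 \cdot 16 = 13392$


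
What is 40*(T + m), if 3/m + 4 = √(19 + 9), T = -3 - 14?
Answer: -640 + 20*√7 ≈ -587.08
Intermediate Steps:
T = -17
m = 3/(-4 + 2*√7) (m = 3/(-4 + √(19 + 9)) = 3/(-4 + √28) = 3/(-4 + 2*√7) ≈ 2.3229)
40*(T + m) = 40*(-17 + (1 + √7/2)) = 40*(-16 + √7/2) = -640 + 20*√7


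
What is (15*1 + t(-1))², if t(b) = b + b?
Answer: 169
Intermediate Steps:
t(b) = 2*b
(15*1 + t(-1))² = (15*1 + 2*(-1))² = (15 - 2)² = 13² = 169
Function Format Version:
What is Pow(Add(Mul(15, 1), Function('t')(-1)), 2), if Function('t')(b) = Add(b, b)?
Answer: 169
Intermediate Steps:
Function('t')(b) = Mul(2, b)
Pow(Add(Mul(15, 1), Function('t')(-1)), 2) = Pow(Add(Mul(15, 1), Mul(2, -1)), 2) = Pow(Add(15, -2), 2) = Pow(13, 2) = 169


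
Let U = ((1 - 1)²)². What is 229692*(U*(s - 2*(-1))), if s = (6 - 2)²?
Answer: 0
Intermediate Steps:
s = 16 (s = 4² = 16)
U = 0 (U = (0²)² = 0² = 0)
229692*(U*(s - 2*(-1))) = 229692*(0*(16 - 2*(-1))) = 229692*(0*(16 + 2)) = 229692*(0*18) = 229692*0 = 0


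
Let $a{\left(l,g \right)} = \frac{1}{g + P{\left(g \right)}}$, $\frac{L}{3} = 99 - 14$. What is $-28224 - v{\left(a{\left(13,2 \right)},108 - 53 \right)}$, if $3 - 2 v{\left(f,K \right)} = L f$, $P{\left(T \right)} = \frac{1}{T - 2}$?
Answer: $- \frac{56451}{2} \approx -28226.0$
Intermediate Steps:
$L = 255$ ($L = 3 \left(99 - 14\right) = 3 \cdot 85 = 255$)
$P{\left(T \right)} = \frac{1}{-2 + T}$
$a{\left(l,g \right)} = \frac{1}{g + \frac{1}{-2 + g}}$
$v{\left(f,K \right)} = \frac{3}{2} - \frac{255 f}{2}$
$-28224 - v{\left(a{\left(13,2 \right)},108 - 53 \right)} = -28224 - \left(\frac{3}{2} - \frac{255 \frac{-2 + 2}{1 + 2 \left(-2 + 2\right)}}{2}\right) = -28224 - \left(\frac{3}{2} - \frac{255 \frac{1}{1 + 2 \cdot 0} \cdot 0}{2}\right) = -28224 - \left(\frac{3}{2} - \frac{255 \frac{1}{1 + 0} \cdot 0}{2}\right) = -28224 - \left(\frac{3}{2} - \frac{255 \cdot 1^{-1} \cdot 0}{2}\right) = -28224 - \left(\frac{3}{2} - \frac{255 \cdot 1 \cdot 0}{2}\right) = -28224 - \left(\frac{3}{2} - 0\right) = -28224 - \left(\frac{3}{2} + 0\right) = -28224 - \frac{3}{2} = - \frac{56451}{2}$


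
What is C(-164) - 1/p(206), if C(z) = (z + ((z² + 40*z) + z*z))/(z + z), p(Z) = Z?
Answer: -14781/103 ≈ -143.50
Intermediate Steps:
C(z) = (2*z² + 41*z)/(2*z) (C(z) = (z + ((z² + 40*z) + z²))/((2*z)) = (z + (2*z² + 40*z))*(1/(2*z)) = (2*z² + 41*z)*(1/(2*z)) = (2*z² + 41*z)/(2*z))
C(-164) - 1/p(206) = (41/2 - 164) - 1/206 = -287/2 - 1*1/206 = -287/2 - 1/206 = -14781/103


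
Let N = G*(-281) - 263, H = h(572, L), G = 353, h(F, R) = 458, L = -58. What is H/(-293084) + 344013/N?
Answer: -8405854745/2429080192 ≈ -3.4605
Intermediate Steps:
H = 458
N = -99456 (N = 353*(-281) - 263 = -99193 - 263 = -99456)
H/(-293084) + 344013/N = 458/(-293084) + 344013/(-99456) = 458*(-1/293084) + 344013*(-1/99456) = -229/146542 - 114671/33152 = -8405854745/2429080192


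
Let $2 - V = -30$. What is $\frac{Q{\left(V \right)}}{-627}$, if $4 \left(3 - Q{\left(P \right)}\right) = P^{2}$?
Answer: $\frac{23}{57} \approx 0.40351$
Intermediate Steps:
$V = 32$ ($V = 2 - -30 = 2 + 30 = 32$)
$Q{\left(P \right)} = 3 - \frac{P^{2}}{4}$
$\frac{Q{\left(V \right)}}{-627} = \frac{3 - \frac{32^{2}}{4}}{-627} = \left(3 - 256\right) \left(- \frac{1}{627}\right) = \left(-253\right) \left(- \frac{1}{627}\right) = \frac{23}{57}$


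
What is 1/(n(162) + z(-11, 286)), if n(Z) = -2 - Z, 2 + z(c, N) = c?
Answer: -1/177 ≈ -0.0056497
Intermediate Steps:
z(c, N) = -2 + c
1/(n(162) + z(-11, 286)) = 1/((-2 - 1*162) + (-2 - 11)) = 1/((-2 - 162) - 13) = 1/(-164 - 13) = 1/(-177) = -1/177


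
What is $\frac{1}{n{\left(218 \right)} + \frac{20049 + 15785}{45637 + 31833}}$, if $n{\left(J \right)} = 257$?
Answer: $\frac{38735}{9972812} \approx 0.0038841$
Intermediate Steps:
$\frac{1}{n{\left(218 \right)} + \frac{20049 + 15785}{45637 + 31833}} = \frac{1}{257 + \frac{20049 + 15785}{45637 + 31833}} = \frac{1}{257 + \frac{35834}{77470}} = \frac{1}{257 + 35834 \cdot \frac{1}{77470}} = \frac{1}{257 + \frac{17917}{38735}} = \frac{1}{\frac{9972812}{38735}} = \frac{38735}{9972812}$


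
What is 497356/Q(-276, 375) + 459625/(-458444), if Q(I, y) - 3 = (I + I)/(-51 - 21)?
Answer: 42750932137/916888 ≈ 46626.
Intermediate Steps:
Q(I, y) = 3 - I/36 (Q(I, y) = 3 + (I + I)/(-51 - 21) = 3 + (2*I)/(-72) = 3 + (2*I)*(-1/72) = 3 - I/36)
497356/Q(-276, 375) + 459625/(-458444) = 497356/(3 - 1/36*(-276)) + 459625/(-458444) = 497356/(3 + 23/3) + 459625*(-1/458444) = 497356/(32/3) - 459625/458444 = 497356*(3/32) - 459625/458444 = 373017/8 - 459625/458444 = 42750932137/916888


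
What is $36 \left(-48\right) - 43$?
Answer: $-1771$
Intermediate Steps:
$36 \left(-48\right) - 43 = -1728 - 43 = -1771$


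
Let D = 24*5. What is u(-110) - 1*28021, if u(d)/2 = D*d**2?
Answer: 2875979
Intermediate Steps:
D = 120
u(d) = 240*d**2 (u(d) = 2*(120*d**2) = 240*d**2)
u(-110) - 1*28021 = 240*(-110)**2 - 1*28021 = 240*12100 - 28021 = 2904000 - 28021 = 2875979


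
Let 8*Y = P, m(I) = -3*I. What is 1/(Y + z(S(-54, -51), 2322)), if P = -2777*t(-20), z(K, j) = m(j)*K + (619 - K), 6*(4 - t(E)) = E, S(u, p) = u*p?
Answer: -12/230268535 ≈ -5.2113e-8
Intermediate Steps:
S(u, p) = p*u
t(E) = 4 - E/6
z(K, j) = 619 - K - 3*K*j (z(K, j) = (-3*j)*K + (619 - K) = -3*K*j + (619 - K) = 619 - K - 3*K*j)
P = -61094/3 (P = -2777*(4 - 1/6*(-20)) = -2777*(4 + 10/3) = -2777*22/3 = -61094/3 ≈ -20365.)
Y = -30547/12 (Y = (1/8)*(-61094/3) = -30547/12 ≈ -2545.6)
1/(Y + z(S(-54, -51), 2322)) = 1/(-30547/12 + (619 - (-51)*(-54) - 3*(-51*(-54))*2322)) = 1/(-30547/12 + (619 - 1*2754 - 3*2754*2322)) = 1/(-30547/12 + (619 - 2754 - 19184364)) = 1/(-30547/12 - 19186499) = 1/(-230268535/12) = -12/230268535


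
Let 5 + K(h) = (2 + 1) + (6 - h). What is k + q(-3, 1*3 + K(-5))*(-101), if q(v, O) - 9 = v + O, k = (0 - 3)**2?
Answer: -1809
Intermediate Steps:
k = 9 (k = (-3)**2 = 9)
K(h) = 4 - h (K(h) = -5 + ((2 + 1) + (6 - h)) = -5 + (3 + (6 - h)) = -5 + (9 - h) = 4 - h)
q(v, O) = 9 + O + v (q(v, O) = 9 + (v + O) = 9 + (O + v) = 9 + O + v)
k + q(-3, 1*3 + K(-5))*(-101) = 9 + (9 + (1*3 + (4 - 1*(-5))) - 3)*(-101) = 9 + (9 + (3 + (4 + 5)) - 3)*(-101) = 9 + (9 + (3 + 9) - 3)*(-101) = 9 + (9 + 12 - 3)*(-101) = 9 + 18*(-101) = 9 - 1818 = -1809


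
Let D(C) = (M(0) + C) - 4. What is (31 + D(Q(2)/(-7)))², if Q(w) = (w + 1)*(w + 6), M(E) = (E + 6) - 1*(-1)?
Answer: 45796/49 ≈ 934.61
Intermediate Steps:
M(E) = 7 + E (M(E) = (6 + E) + 1 = 7 + E)
Q(w) = (1 + w)*(6 + w)
D(C) = 3 + C (D(C) = ((7 + 0) + C) - 4 = (7 + C) - 4 = 3 + C)
(31 + D(Q(2)/(-7)))² = (31 + (3 + (6 + 2² + 7*2)/(-7)))² = (31 + (3 + (6 + 4 + 14)*(-⅐)))² = (31 + (3 + 24*(-⅐)))² = (31 + (3 - 24/7))² = (31 - 3/7)² = (214/7)² = 45796/49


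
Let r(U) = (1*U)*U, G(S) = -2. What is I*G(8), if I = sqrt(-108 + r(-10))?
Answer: -4*I*sqrt(2) ≈ -5.6569*I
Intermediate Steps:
r(U) = U**2 (r(U) = U*U = U**2)
I = 2*I*sqrt(2) (I = sqrt(-108 + (-10)**2) = sqrt(-108 + 100) = sqrt(-8) = 2*I*sqrt(2) ≈ 2.8284*I)
I*G(8) = (2*I*sqrt(2))*(-2) = -4*I*sqrt(2)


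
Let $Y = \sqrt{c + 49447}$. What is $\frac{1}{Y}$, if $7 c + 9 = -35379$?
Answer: $\frac{\sqrt{2175187}}{310741} \approx 0.0047462$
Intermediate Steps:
$c = - \frac{35388}{7}$ ($c = - \frac{9}{7} + \frac{1}{7} \left(-35379\right) = - \frac{9}{7} - \frac{35379}{7} = - \frac{35388}{7} \approx -5055.4$)
$Y = \frac{\sqrt{2175187}}{7}$ ($Y = \sqrt{- \frac{35388}{7} + 49447} = \sqrt{\frac{310741}{7}} = \frac{\sqrt{2175187}}{7} \approx 210.69$)
$\frac{1}{Y} = \frac{1}{\frac{1}{7} \sqrt{2175187}} = \frac{\sqrt{2175187}}{310741}$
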